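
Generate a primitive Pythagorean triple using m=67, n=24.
(3913, 3216, 5065)

Euclid's formula: a = m² - n², b = 2mn, c = m² + n²
m = 67, n = 24
a = 67² - 24² = 4489 - 576 = 3913
b = 2 × 67 × 24 = 3216
c = 67² + 24² = 4489 + 576 = 5065
Verification: 3913² + 3216² = 15311569 + 10342656 = 25654225 = 5065² ✓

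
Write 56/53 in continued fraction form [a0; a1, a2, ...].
[1; 17, 1, 2]

Euclidean algorithm steps:
56 = 1 × 53 + 3
53 = 17 × 3 + 2
3 = 1 × 2 + 1
2 = 2 × 1 + 0
Continued fraction: [1; 17, 1, 2]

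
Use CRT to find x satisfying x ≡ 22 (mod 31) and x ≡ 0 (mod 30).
270

Using Chinese Remainder Theorem:
M = 31 × 30 = 930
M1 = 30, M2 = 31
y1 = 30^(-1) mod 31 = 30
y2 = 31^(-1) mod 30 = 1
x = (22×30×30 + 0×31×1) mod 930 = 270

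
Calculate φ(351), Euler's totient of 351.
216

351 = 3^3 × 13
φ(n) = n × ∏(1 - 1/p) for each prime p dividing n
φ(351) = 351 × (1 - 1/3) × (1 - 1/13) = 216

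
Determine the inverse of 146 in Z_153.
131

gcd(146, 153) = 1, so the inverse exists.
Extended Euclidean algorithm on (153, 146):
153 = 1 × 146 + 7  ⟹  7 = (1)·153 + (-1)·146
146 = 20 × 7 + 6  ⟹  6 = (-20)·153 + (21)·146
7 = 1 × 6 + 1  ⟹  1 = (21)·153 + (-22)·146
So (-22)·146 ≡ 1 (mod 153), i.e. 146^(-1) ≡ -22 ≡ 131 (mod 153).
Check: 146 × 131 = 19126 ≡ 1 (mod 153)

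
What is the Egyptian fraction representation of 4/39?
1/10 + 1/390

Greedy algorithm:
4/39: ceiling(39/4) = 10, use 1/10
1/390: ceiling(390/1) = 390, use 1/390
Result: 4/39 = 1/10 + 1/390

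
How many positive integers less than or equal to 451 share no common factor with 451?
400

451 = 11 × 41
φ(n) = n × ∏(1 - 1/p) for each prime p dividing n
φ(451) = 451 × (1 - 1/11) × (1 - 1/41) = 400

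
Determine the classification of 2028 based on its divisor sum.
abundant

Proper divisors of 2028: sum = 1 + 2 + 3 + 4 + 6 + 12 + 13 + 26 + ... + 338 + 507 + 676 + 1014 (17 divisors) = 3096
Since 3096 > 2028, 2028 is abundant.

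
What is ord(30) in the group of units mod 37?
18

37 is prime, so ord(30) divides φ(37) = 36.
Divisors of 36: 1, 2, 3, 4, 6, 9, 12, 18, 36.
Repeated squaring: 30^1 ≡ 30, 30^2 ≡ 12, 30^4 ≡ 33, 30^8 ≡ 16, 30^16 ≡ 34, 30^32 ≡ 9 (mod 37).
Test 30^d mod 37 for each divisor d in increasing order:
30^1 ≡ 30
30^2 ≡ 12
30^3 = 30^2·30^1 ≡ 27
30^4 ≡ 33
30^6 = 30^4·30^2 ≡ 26
30^9 = 30^8·30^1 ≡ 36
30^12 = 30^8·30^4 ≡ 10
30^18 = 30^16·30^2 ≡ 1  ← first divisor giving 1
The order is 18.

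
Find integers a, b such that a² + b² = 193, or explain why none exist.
7² + 12² (a=7, b=12)

Factorization: 193 = 193
By Fermat: n is sum of two squares iff every prime p ≡ 3 (mod 4) appears to even power.
All primes ≡ 3 (mod 4) appear to even power.
Search a = 0, 1, 2, … for 193 - a² a perfect square: first hit at a = 7: 193 - 49 = 144 = 12².
193 = 7² + 12² = 49 + 144 ✓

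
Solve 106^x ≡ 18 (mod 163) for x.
131

Baby-step giant-step with step n = ⌈√163⌉ = 13.
Baby steps 106^j mod 163 (j:value) for j=0..12: 0:1, 1:106, 2:152, 3:138, 4:121, 5:112, 6:136, 7:72, 8:134, 9:23, 10:156, 11:73, 12:77.
Giant-step multiplier: 106^(-13) ≡ 106^(162-13) = 106^149 ≡ 68 (mod 163).
Giant steps γ_i = 18·68^i mod 163: γ_0=18, γ_1=83, γ_2=102, γ_3=90, γ_4=89, γ_5=21, γ_6=124, γ_7=119, γ_8=105, γ_9=131, γ_10=106 (in table at j=1).
x = i·n + j = 10·13 + 1 = 131.
Check: 106^131 ≡ 18 (mod 163).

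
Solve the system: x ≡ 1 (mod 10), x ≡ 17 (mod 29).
191

Using Chinese Remainder Theorem:
M = 10 × 29 = 290
M1 = 29, M2 = 10
y1 = 29^(-1) mod 10 = 9
y2 = 10^(-1) mod 29 = 3
x = (1×29×9 + 17×10×3) mod 290 = 191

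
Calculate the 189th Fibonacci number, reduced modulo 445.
144

Matrix identity: Q^n = [[F_(n+1), F_n], [F_n, F_(n-1)]] with Q = [[1,1],[1,0]].
n = 189 = 10111101₂. Square-and-multiply, entries mod 445:
Q^1 = [[1,1],[1,0]]
Q^2 = (Q^1)² = [[2,1],[1,1]]
Q^5 = (Q^2)²·Q = [[8,5],[5,3]]
Q^11 = (Q^5)²·Q = [[144,89],[89,55]]
Q^23 = (Q^11)²·Q = [[88,177],[177,356]]
Q^47 = (Q^23)²·Q = [[181,358],[358,268]]
Q^94 = (Q^47)² = [[280,97],[97,183]]
Q^189 = (Q^94)²·Q = [[110,144],[144,411]]
F_189 mod 445 = Q^189[0][1] = 144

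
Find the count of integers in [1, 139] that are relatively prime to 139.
138

139 = 139
φ(n) = n × ∏(1 - 1/p) for each prime p dividing n
φ(139) = 139 × (1 - 1/139) = 138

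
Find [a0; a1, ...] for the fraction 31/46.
[0; 1, 2, 15]

Euclidean algorithm steps:
31 = 0 × 46 + 31
46 = 1 × 31 + 15
31 = 2 × 15 + 1
15 = 15 × 1 + 0
Continued fraction: [0; 1, 2, 15]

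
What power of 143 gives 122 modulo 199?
16

Baby-step giant-step with step n = ⌈√199⌉ = 15.
Baby steps 143^j mod 199 (j:value) for j=0..14: 0:1, 1:143, 2:151, 3:101, 4:115, 5:127, 6:52, 7:73, 8:91, 9:78, 10:10, 11:37, 12:117, 13:15, 14:155.
Giant-step multiplier: 143^(-15) ≡ 143^(198-15) = 143^183 ≡ 55 (mod 199).
Giant steps γ_i = 122·55^i mod 199: γ_0=122, γ_1=143 (in table at j=1).
x = i·n + j = 1·15 + 1 = 16.
Check: 143^16 ≡ 122 (mod 199).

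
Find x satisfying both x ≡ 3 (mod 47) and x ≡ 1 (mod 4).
97

Using Chinese Remainder Theorem:
M = 47 × 4 = 188
M1 = 4, M2 = 47
y1 = 4^(-1) mod 47 = 12
y2 = 47^(-1) mod 4 = 3
x = (3×4×12 + 1×47×3) mod 188 = 97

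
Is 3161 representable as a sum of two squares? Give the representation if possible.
5² + 56² (a=5, b=56)

Factorization: 3161 = 29 × 109
By Fermat: n is sum of two squares iff every prime p ≡ 3 (mod 4) appears to even power.
All primes ≡ 3 (mod 4) appear to even power.
Search a = 0, 1, 2, … for 3161 - a² a perfect square: first hit at a = 5: 3161 - 25 = 3136 = 56².
3161 = 5² + 56² = 25 + 3136 ✓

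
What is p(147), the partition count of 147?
30388671978

p(n) counts ways to write n as a sum of positive integers (order ignored).
Euler's pentagonal recurrence: p(k) = p(k-1) + p(k-2) - p(k-5) - p(k-7) + p(k-12) + p(k-15) - ... (offsets j(3j∓1)/2, signs ++--, p(0)=1, p(<0)=0).
DP table for k = 0..146: p(0)=1, p(1)=1, p(2)=2, p(3)=3, p(4)=5, p(5)=7, p(6)=11, p(7)=15, p(8)=22, p(9)=30, p(10)=42, p(11)=56, p(12)=77, p(13)=101, p(14)=135, p(15)=176, p(16)=231, p(17)=297, p(18)=385, p(19)=490, p(20)=627, p(21)=792, p(22)=1002, p(23)=1255, p(24)=1575, p(25)=1958, p(26)=2436, p(27)=3010, p(28)=3718, p(29)=4565, p(30)=5604, p(31)=6842, p(32)=8349, p(33)=10143, p(34)=12310, p(35)=14883, p(36)=17977, p(37)=21637, p(38)=26015, p(39)=31185, p(40)=37338, p(41)=44583, p(42)=53174, p(43)=63261, p(44)=75175, p(45)=89134, p(46)=105558, p(47)=124754, p(48)=147273, p(49)=173525, p(50)=204226, p(51)=239943, p(52)=281589, p(53)=329931, p(54)=386155, p(55)=451276, p(56)=526823, p(57)=614154, p(58)=715220, p(59)=831820, p(60)=966467, p(61)=1121505, p(62)=1300156, p(63)=1505499, p(64)=1741630, p(65)=2012558, p(66)=2323520, p(67)=2679689, p(68)=3087735, p(69)=3554345, p(70)=4087968, p(71)=4697205, p(72)=5392783, p(73)=6185689, p(74)=7089500, p(75)=8118264, p(76)=9289091, p(77)=10619863, p(78)=12132164, p(79)=13848650, p(80)=15796476, p(81)=18004327, p(82)=20506255, p(83)=23338469, p(84)=26543660, p(85)=30167357, p(86)=34262962, p(87)=38887673, p(88)=44108109, p(89)=49995925, p(90)=56634173, p(91)=64112359, p(92)=72533807, p(93)=82010177, p(94)=92669720, p(95)=104651419, p(96)=118114304, p(97)=133230930, p(98)=150198136, p(99)=169229875, p(100)=190569292, p(101)=214481126, p(102)=241265379, p(103)=271248950, p(104)=304801365, p(105)=342325709, p(106)=384276336, p(107)=431149389, p(108)=483502844, p(109)=541946240, p(110)=607163746, p(111)=679903203, p(112)=761002156, p(113)=851376628, p(114)=952050665, p(115)=1064144451, p(116)=1188908248, p(117)=1327710076, p(118)=1482074143, p(119)=1653668665, p(120)=1844349560, p(121)=2056148051, p(122)=2291320912, p(123)=2552338241, p(124)=2841940500, p(125)=3163127352, p(126)=3519222692, p(127)=3913864295, p(128)=4351078600, p(129)=4835271870, p(130)=5371315400, p(131)=5964539504, p(132)=6620830889, p(133)=7346629512, p(134)=8149040695, p(135)=9035836076, p(136)=10015581680, p(137)=11097645016, p(138)=12292341831, p(139)=13610949895, p(140)=15065878135, p(141)=16670689208, p(142)=18440293320, p(143)=20390982757, p(144)=22540654445, p(145)=24908858009, p(146)=27517052599.
Final step: p(147) = p(146) + p(145) - p(142) - p(140) + p(135) + p(132) - p(125) - p(121) + p(112) + p(107) - p(96) - p(90) + p(77) + p(70) - p(55) - p(47) + p(30) + p(21) - p(2)
= 27517052599 + 24908858009 - 18440293320 - 15065878135 + 9035836076 + 6620830889 - 3163127352 - 2056148051 + 761002156 + 431149389 - 118114304 - 56634173 + 10619863 + 4087968 - 451276 - 124754 + 5604 + 792 - 2
= 30388671978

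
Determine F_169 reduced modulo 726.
199

Matrix identity: Q^n = [[F_(n+1), F_n], [F_n, F_(n-1)]] with Q = [[1,1],[1,0]].
n = 169 = 10101001₂. Square-and-multiply, entries mod 726:
Q^1 = [[1,1],[1,0]]
Q^2 = (Q^1)² = [[2,1],[1,1]]
Q^5 = (Q^2)²·Q = [[8,5],[5,3]]
Q^10 = (Q^5)² = [[89,55],[55,34]]
Q^21 = (Q^10)²·Q = [[287,56],[56,231]]
Q^42 = (Q^21)² = [[563,694],[694,595]]
Q^84 = (Q^42)² = [[5,696],[696,35]]
Q^169 = (Q^84)²·Q = [[451,199],[199,252]]
F_169 mod 726 = Q^169[0][1] = 199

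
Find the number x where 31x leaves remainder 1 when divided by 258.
25

gcd(31, 258) = 1, so the inverse exists.
Extended Euclidean algorithm on (258, 31):
258 = 8 × 31 + 10  ⟹  10 = (1)·258 + (-8)·31
31 = 3 × 10 + 1  ⟹  1 = (-3)·258 + (25)·31
So (25)·31 ≡ 1 (mod 258), i.e. 31^(-1) ≡ 25 (mod 258).
Check: 31 × 25 = 775 ≡ 1 (mod 258)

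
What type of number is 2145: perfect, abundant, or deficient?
deficient

Proper divisors of 2145: sum = 1 + 3 + 5 + 11 + 13 + 15 + 33 + 39 + 55 + 65 + 143 + 165 + 195 + 429 + 715 = 1887
Since 1887 < 2145, 2145 is deficient.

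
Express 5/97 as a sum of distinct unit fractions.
1/20 + 1/647 + 1/1255180

Greedy algorithm:
5/97: ceiling(97/5) = 20, use 1/20
3/1940: ceiling(1940/3) = 647, use 1/647
1/1255180: ceiling(1255180/1) = 1255180, use 1/1255180
Result: 5/97 = 1/20 + 1/647 + 1/1255180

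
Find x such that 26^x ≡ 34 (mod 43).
31

Baby-step giant-step with step n = ⌈√43⌉ = 7.
Baby steps 26^j mod 43 (j:value) for j=0..6: 0:1, 1:26, 2:31, 3:32, 4:15, 5:3, 6:35.
Giant-step multiplier: 26^(-7) ≡ 26^(42-7) = 26^35 ≡ 37 (mod 43).
Giant steps γ_i = 34·37^i mod 43: γ_0=34, γ_1=11, γ_2=20, γ_3=9, γ_4=32 (in table at j=3).
x = i·n + j = 4·7 + 3 = 31.
Check: 26^31 ≡ 34 (mod 43).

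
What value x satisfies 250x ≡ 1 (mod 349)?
141

gcd(250, 349) = 1, so the inverse exists.
Extended Euclidean algorithm on (349, 250):
349 = 1 × 250 + 99  ⟹  99 = (1)·349 + (-1)·250
250 = 2 × 99 + 52  ⟹  52 = (-2)·349 + (3)·250
99 = 1 × 52 + 47  ⟹  47 = (3)·349 + (-4)·250
52 = 1 × 47 + 5  ⟹  5 = (-5)·349 + (7)·250
47 = 9 × 5 + 2  ⟹  2 = (48)·349 + (-67)·250
5 = 2 × 2 + 1  ⟹  1 = (-101)·349 + (141)·250
So (141)·250 ≡ 1 (mod 349), i.e. 250^(-1) ≡ 141 (mod 349).
Check: 250 × 141 = 35250 ≡ 1 (mod 349)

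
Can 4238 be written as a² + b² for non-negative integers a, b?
Not possible

Factorization: 4238 = 2 × 13 × 163
By Fermat: n is sum of two squares iff every prime p ≡ 3 (mod 4) appears to even power.
Prime(s) ≡ 3 (mod 4) with odd exponent: [(163, 1)]
Therefore 4238 cannot be expressed as a² + b².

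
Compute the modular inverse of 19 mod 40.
19

gcd(19, 40) = 1, so the inverse exists.
Extended Euclidean algorithm on (40, 19):
40 = 2 × 19 + 2  ⟹  2 = (1)·40 + (-2)·19
19 = 9 × 2 + 1  ⟹  1 = (-9)·40 + (19)·19
So (19)·19 ≡ 1 (mod 40), i.e. 19^(-1) ≡ 19 (mod 40).
Check: 19 × 19 = 361 ≡ 1 (mod 40)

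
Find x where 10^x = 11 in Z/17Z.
13

Baby-step giant-step with step n = ⌈√17⌉ = 5.
Baby steps 10^j mod 17 (j:value) for j=0..4: 0:1, 1:10, 2:15, 3:14, 4:4.
Giant-step multiplier: 10^(-5) ≡ 10^(16-5) = 10^11 ≡ 3 (mod 17).
Giant steps γ_i = 11·3^i mod 17: γ_0=11, γ_1=16, γ_2=14 (in table at j=3).
x = i·n + j = 2·5 + 3 = 13.
Check: 10^13 ≡ 11 (mod 17).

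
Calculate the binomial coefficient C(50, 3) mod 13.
9

Using Lucas' theorem:
Write n=50 and k=3 in base 13:
n in base 13: [3, 11]
k in base 13: [0, 3]
C(50,3) mod 13 = ∏ C(n_i, k_i) mod 13
Digit binomials (mod 13): C(3,0) = 1; C(11,3) = 165 ≡ 9
Product: 1 × 9 = 9 ≡ 9 (mod 13)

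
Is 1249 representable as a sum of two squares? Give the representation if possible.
15² + 32² (a=15, b=32)

Factorization: 1249 = 1249
By Fermat: n is sum of two squares iff every prime p ≡ 3 (mod 4) appears to even power.
All primes ≡ 3 (mod 4) appear to even power.
Search a = 0, 1, 2, … for 1249 - a² a perfect square: first hit at a = 15: 1249 - 225 = 1024 = 32².
1249 = 15² + 32² = 225 + 1024 ✓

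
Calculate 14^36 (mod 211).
1

Repeated squaring. Binary of 36 = 100100.
14^1 ≡ 14 (mod 211); 14^2 ≡ 196 (mod 211); 14^4 ≡ 14 (mod 211); 14^8 ≡ 196 (mod 211); 14^16 ≡ 14 (mod 211); 14^32 ≡ 196 (mod 211)
14^36 = 14^4 × 14^32 ≡ 1 (mod 211)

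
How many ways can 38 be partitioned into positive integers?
26015

p(n) counts ways to write n as a sum of positive integers (order ignored).
Euler's pentagonal recurrence: p(k) = p(k-1) + p(k-2) - p(k-5) - p(k-7) + p(k-12) + p(k-15) - ... (offsets j(3j∓1)/2, signs ++--, p(0)=1, p(<0)=0).
DP table for k = 0..37: p(0)=1, p(1)=1, p(2)=2, p(3)=3, p(4)=5, p(5)=7, p(6)=11, p(7)=15, p(8)=22, p(9)=30, p(10)=42, p(11)=56, p(12)=77, p(13)=101, p(14)=135, p(15)=176, p(16)=231, p(17)=297, p(18)=385, p(19)=490, p(20)=627, p(21)=792, p(22)=1002, p(23)=1255, p(24)=1575, p(25)=1958, p(26)=2436, p(27)=3010, p(28)=3718, p(29)=4565, p(30)=5604, p(31)=6842, p(32)=8349, p(33)=10143, p(34)=12310, p(35)=14883, p(36)=17977, p(37)=21637.
Final step: p(38) = p(37) + p(36) - p(33) - p(31) + p(26) + p(23) - p(16) - p(12) + p(3)
= 21637 + 17977 - 10143 - 6842 + 2436 + 1255 - 231 - 77 + 3
= 26015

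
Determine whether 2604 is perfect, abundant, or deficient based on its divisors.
abundant

Proper divisors of 2604: sum = 1 + 2 + 3 + 4 + 6 + 7 + 12 + 14 + ... + 434 + 651 + 868 + 1302 (23 divisors) = 4564
Since 4564 > 2604, 2604 is abundant.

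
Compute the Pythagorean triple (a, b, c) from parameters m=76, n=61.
(2055, 9272, 9497)

Euclid's formula: a = m² - n², b = 2mn, c = m² + n²
m = 76, n = 61
a = 76² - 61² = 5776 - 3721 = 2055
b = 2 × 76 × 61 = 9272
c = 76² + 61² = 5776 + 3721 = 9497
Verification: 2055² + 9272² = 4223025 + 85969984 = 90193009 = 9497² ✓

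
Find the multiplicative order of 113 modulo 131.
13

131 is prime, so ord(113) divides φ(131) = 130.
Divisors of 130: 1, 2, 5, 10, 13, 26, 65, 130.
Repeated squaring: 113^1 ≡ 113, 113^2 ≡ 62, 113^4 ≡ 45, 113^8 ≡ 60, 113^16 ≡ 63, 113^32 ≡ 39, 113^64 ≡ 80, 113^128 ≡ 112 (mod 131).
Test 113^d mod 131 for each divisor d in increasing order:
113^1 ≡ 113
113^2 ≡ 62
113^5 = 113^4·113^1 ≡ 107
113^10 = 113^8·113^2 ≡ 52
113^13 = 113^8·113^4·113^1 ≡ 1  ← first divisor giving 1
The order is 13.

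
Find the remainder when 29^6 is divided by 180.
1

Repeated squaring. Binary of 6 = 110.
29^1 ≡ 29 (mod 180); 29^2 ≡ 121 (mod 180); 29^4 ≡ 61 (mod 180)
29^6 = 29^2 × 29^4 ≡ 1 (mod 180)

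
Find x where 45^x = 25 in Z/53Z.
14

Baby-step giant-step with step n = ⌈√53⌉ = 8.
Baby steps 45^j mod 53 (j:value) for j=0..7: 0:1, 1:45, 2:11, 3:18, 4:15, 5:39, 6:6, 7:5.
Giant-step multiplier: 45^(-8) ≡ 45^(52-8) = 45^44 ≡ 49 (mod 53).
Giant steps γ_i = 25·49^i mod 53: γ_0=25, γ_1=6 (in table at j=6).
x = i·n + j = 1·8 + 6 = 14.
Check: 45^14 ≡ 25 (mod 53).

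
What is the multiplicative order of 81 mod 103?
17

103 is prime, so ord(81) divides φ(103) = 102.
Divisors of 102: 1, 2, 3, 6, 17, 34, 51, 102.
Repeated squaring: 81^1 ≡ 81, 81^2 ≡ 72, 81^4 ≡ 34, 81^8 ≡ 23, 81^16 ≡ 14, 81^32 ≡ 93, 81^64 ≡ 100 (mod 103).
Test 81^d mod 103 for each divisor d in increasing order:
81^1 ≡ 81
81^2 ≡ 72
81^3 = 81^2·81^1 ≡ 64
81^6 = 81^4·81^2 ≡ 79
81^17 = 81^16·81^1 ≡ 1  ← first divisor giving 1
The order is 17.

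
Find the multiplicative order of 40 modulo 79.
39

79 is prime, so ord(40) divides φ(79) = 78.
Divisors of 78: 1, 2, 3, 6, 13, 26, 39, 78.
Repeated squaring: 40^1 ≡ 40, 40^2 ≡ 20, 40^4 ≡ 5, 40^8 ≡ 25, 40^16 ≡ 72, 40^32 ≡ 49, 40^64 ≡ 31 (mod 79).
Test 40^d mod 79 for each divisor d in increasing order:
40^1 ≡ 40
40^2 ≡ 20
40^3 = 40^2·40^1 ≡ 10
40^6 = 40^4·40^2 ≡ 21
40^13 = 40^8·40^4·40^1 ≡ 23
40^26 = 40^16·40^8·40^2 ≡ 55
40^39 = 40^32·40^4·40^2·40^1 ≡ 1  ← first divisor giving 1
The order is 39.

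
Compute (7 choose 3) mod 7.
0

Using Lucas' theorem:
Write n=7 and k=3 in base 7:
n in base 7: [1, 0]
k in base 7: [0, 3]
C(7,3) mod 7 = ∏ C(n_i, k_i) mod 7
Digit binomials (mod 7): C(1,0) = 1; C(0,3) = 0 (k_i > n_i)
Product: 1 × 0 = 0 ≡ 0 (mod 7)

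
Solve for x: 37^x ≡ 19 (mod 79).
14

Baby-step giant-step with step n = ⌈√79⌉ = 9.
Baby steps 37^j mod 79 (j:value) for j=0..8: 0:1, 1:37, 2:26, 3:14, 4:44, 5:48, 6:38, 7:63, 8:40.
Giant-step multiplier: 37^(-9) ≡ 37^(78-9) = 37^69 ≡ 15 (mod 79).
Giant steps γ_i = 19·15^i mod 79: γ_0=19, γ_1=48 (in table at j=5).
x = i·n + j = 1·9 + 5 = 14.
Check: 37^14 ≡ 19 (mod 79).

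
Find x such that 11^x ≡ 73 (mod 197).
157

Baby-step giant-step with step n = ⌈√197⌉ = 15.
Baby steps 11^j mod 197 (j:value) for j=0..14: 0:1, 1:11, 2:121, 3:149, 4:63, 5:102, 6:137, 7:128, 8:29, 9:122, 10:160, 11:184, 12:54, 13:3, 14:33.
Giant-step multiplier: 11^(-15) ≡ 11^(196-15) = 11^181 ≡ 108 (mod 197).
Giant steps γ_i = 73·108^i mod 197: γ_0=73, γ_1=4, γ_2=38, γ_3=164, γ_4=179, γ_5=26, γ_6=50, γ_7=81, γ_8=80, γ_9=169, γ_10=128 (in table at j=7).
x = i·n + j = 10·15 + 7 = 157.
Check: 11^157 ≡ 73 (mod 197).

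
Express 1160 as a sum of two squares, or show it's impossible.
2² + 34² (a=2, b=34)

Factorization: 1160 = 2^3 × 5 × 29
By Fermat: n is sum of two squares iff every prime p ≡ 3 (mod 4) appears to even power.
All primes ≡ 3 (mod 4) appear to even power.
Search a = 0, 1, 2, … for 1160 - a² a perfect square: first hit at a = 2: 1160 - 4 = 1156 = 34².
1160 = 2² + 34² = 4 + 1156 ✓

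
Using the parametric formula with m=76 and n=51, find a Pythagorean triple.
(3175, 7752, 8377)

Euclid's formula: a = m² - n², b = 2mn, c = m² + n²
m = 76, n = 51
a = 76² - 51² = 5776 - 2601 = 3175
b = 2 × 76 × 51 = 7752
c = 76² + 51² = 5776 + 2601 = 8377
Verification: 3175² + 7752² = 10080625 + 60093504 = 70174129 = 8377² ✓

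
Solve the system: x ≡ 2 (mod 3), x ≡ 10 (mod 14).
38

Using Chinese Remainder Theorem:
M = 3 × 14 = 42
M1 = 14, M2 = 3
y1 = 14^(-1) mod 3 = 2
y2 = 3^(-1) mod 14 = 5
x = (2×14×2 + 10×3×5) mod 42 = 38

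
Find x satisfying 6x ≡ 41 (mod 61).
x ≡ 17 (mod 61)

gcd(6, 61) = 1, which divides 41, so solutions exist.
Find 6^(-1) mod 61 by the extended Euclidean algorithm:
61 = 10 × 6 + 1  ⟹  1 = (1)·61 + (-10)·6
So (-10)·6 ≡ 1 (mod 61), i.e. 6^(-1) ≡ -10 ≡ 51 (mod 61).
x ≡ 51 × 41 = 2091 ≡ 17 (mod 61).
Check: 6 × 17 = 102 ≡ 41 (mod 61).
Unique solution: x ≡ 17 (mod 61)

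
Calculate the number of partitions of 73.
6185689

p(n) counts ways to write n as a sum of positive integers (order ignored).
Euler's pentagonal recurrence: p(k) = p(k-1) + p(k-2) - p(k-5) - p(k-7) + p(k-12) + p(k-15) - ... (offsets j(3j∓1)/2, signs ++--, p(0)=1, p(<0)=0).
DP table for k = 0..72: p(0)=1, p(1)=1, p(2)=2, p(3)=3, p(4)=5, p(5)=7, p(6)=11, p(7)=15, p(8)=22, p(9)=30, p(10)=42, p(11)=56, p(12)=77, p(13)=101, p(14)=135, p(15)=176, p(16)=231, p(17)=297, p(18)=385, p(19)=490, p(20)=627, p(21)=792, p(22)=1002, p(23)=1255, p(24)=1575, p(25)=1958, p(26)=2436, p(27)=3010, p(28)=3718, p(29)=4565, p(30)=5604, p(31)=6842, p(32)=8349, p(33)=10143, p(34)=12310, p(35)=14883, p(36)=17977, p(37)=21637, p(38)=26015, p(39)=31185, p(40)=37338, p(41)=44583, p(42)=53174, p(43)=63261, p(44)=75175, p(45)=89134, p(46)=105558, p(47)=124754, p(48)=147273, p(49)=173525, p(50)=204226, p(51)=239943, p(52)=281589, p(53)=329931, p(54)=386155, p(55)=451276, p(56)=526823, p(57)=614154, p(58)=715220, p(59)=831820, p(60)=966467, p(61)=1121505, p(62)=1300156, p(63)=1505499, p(64)=1741630, p(65)=2012558, p(66)=2323520, p(67)=2679689, p(68)=3087735, p(69)=3554345, p(70)=4087968, p(71)=4697205, p(72)=5392783.
Final step: p(73) = p(72) + p(71) - p(68) - p(66) + p(61) + p(58) - p(51) - p(47) + p(38) + p(33) - p(22) - p(16) + p(3)
= 5392783 + 4697205 - 3087735 - 2323520 + 1121505 + 715220 - 239943 - 124754 + 26015 + 10143 - 1002 - 231 + 3
= 6185689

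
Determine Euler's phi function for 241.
240

241 = 241
φ(n) = n × ∏(1 - 1/p) for each prime p dividing n
φ(241) = 241 × (1 - 1/241) = 240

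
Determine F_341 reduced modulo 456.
77

Matrix identity: Q^n = [[F_(n+1), F_n], [F_n, F_(n-1)]] with Q = [[1,1],[1,0]].
n = 341 = 101010101₂. Square-and-multiply, entries mod 456:
Q^1 = [[1,1],[1,0]]
Q^2 = (Q^1)² = [[2,1],[1,1]]
Q^5 = (Q^2)²·Q = [[8,5],[5,3]]
Q^10 = (Q^5)² = [[89,55],[55,34]]
Q^21 = (Q^10)²·Q = [[383,2],[2,381]]
Q^42 = (Q^21)² = [[317,160],[160,157]]
Q^85 = (Q^42)²·Q = [[377,233],[233,144]]
Q^170 = (Q^85)² = [[338,97],[97,241]]
Q^341 = (Q^170)²·Q = [[152,77],[77,75]]
F_341 mod 456 = Q^341[0][1] = 77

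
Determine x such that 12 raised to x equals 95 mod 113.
70

Baby-step giant-step with step n = ⌈√113⌉ = 11.
Baby steps 12^j mod 113 (j:value) for j=0..10: 0:1, 1:12, 2:31, 3:33, 4:57, 5:6, 6:72, 7:73, 8:85, 9:3, 10:36.
Giant-step multiplier: 12^(-11) ≡ 12^(112-11) = 12^101 ≡ 96 (mod 113).
Giant steps γ_i = 95·96^i mod 113: γ_0=95, γ_1=80, γ_2=109, γ_3=68, γ_4=87, γ_5=103, γ_6=57 (in table at j=4).
x = i·n + j = 6·11 + 4 = 70.
Check: 12^70 ≡ 95 (mod 113).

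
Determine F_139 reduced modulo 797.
690

Matrix identity: Q^n = [[F_(n+1), F_n], [F_n, F_(n-1)]] with Q = [[1,1],[1,0]].
n = 139 = 10001011₂. Square-and-multiply, entries mod 797:
Q^1 = [[1,1],[1,0]]
Q^2 = (Q^1)² = [[2,1],[1,1]]
Q^4 = (Q^2)² = [[5,3],[3,2]]
Q^8 = (Q^4)² = [[34,21],[21,13]]
Q^17 = (Q^8)²·Q = [[193,3],[3,190]]
Q^34 = (Q^17)² = [[596,352],[352,244]]
Q^69 = (Q^34)²·Q = [[116,123],[123,790]]
Q^139 = (Q^69)²·Q = [[548,690],[690,655]]
F_139 mod 797 = Q^139[0][1] = 690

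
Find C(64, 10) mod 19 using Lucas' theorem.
0

Using Lucas' theorem:
Write n=64 and k=10 in base 19:
n in base 19: [3, 7]
k in base 19: [0, 10]
C(64,10) mod 19 = ∏ C(n_i, k_i) mod 19
Digit binomials (mod 19): C(3,0) = 1; C(7,10) = 0 (k_i > n_i)
Product: 1 × 0 = 0 ≡ 0 (mod 19)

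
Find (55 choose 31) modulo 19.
7

Using Lucas' theorem:
Write n=55 and k=31 in base 19:
n in base 19: [2, 17]
k in base 19: [1, 12]
C(55,31) mod 19 = ∏ C(n_i, k_i) mod 19
Digit binomials (mod 19): C(2,1) = 2; C(17,12) = 6188 ≡ 13
Product: 2 × 13 = 26 ≡ 7 (mod 19)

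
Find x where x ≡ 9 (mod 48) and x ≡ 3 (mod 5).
153

Using Chinese Remainder Theorem:
M = 48 × 5 = 240
M1 = 5, M2 = 48
y1 = 5^(-1) mod 48 = 29
y2 = 48^(-1) mod 5 = 2
x = (9×5×29 + 3×48×2) mod 240 = 153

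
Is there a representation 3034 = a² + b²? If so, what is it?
3² + 55² (a=3, b=55)

Factorization: 3034 = 2 × 37 × 41
By Fermat: n is sum of two squares iff every prime p ≡ 3 (mod 4) appears to even power.
All primes ≡ 3 (mod 4) appear to even power.
Search a = 0, 1, 2, … for 3034 - a² a perfect square: first hit at a = 3: 3034 - 9 = 3025 = 55².
3034 = 3² + 55² = 9 + 3025 ✓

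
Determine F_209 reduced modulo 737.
397

Matrix identity: Q^n = [[F_(n+1), F_n], [F_n, F_(n-1)]] with Q = [[1,1],[1,0]].
n = 209 = 11010001₂. Square-and-multiply, entries mod 737:
Q^1 = [[1,1],[1,0]]
Q^3 = (Q^1)²·Q = [[3,2],[2,1]]
Q^6 = (Q^3)² = [[13,8],[8,5]]
Q^13 = (Q^6)²·Q = [[377,233],[233,144]]
Q^26 = (Q^13)² = [[376,525],[525,588]]
Q^52 = (Q^26)² = [[596,518],[518,78]]
Q^104 = (Q^52)² = [[38,531],[531,244]]
Q^209 = (Q^104)²·Q = [[528,397],[397,131]]
F_209 mod 737 = Q^209[0][1] = 397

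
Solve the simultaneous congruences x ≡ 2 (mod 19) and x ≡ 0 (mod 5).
40

Using Chinese Remainder Theorem:
M = 19 × 5 = 95
M1 = 5, M2 = 19
y1 = 5^(-1) mod 19 = 4
y2 = 19^(-1) mod 5 = 4
x = (2×5×4 + 0×19×4) mod 95 = 40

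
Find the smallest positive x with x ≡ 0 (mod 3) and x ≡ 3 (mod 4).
3

Using Chinese Remainder Theorem:
M = 3 × 4 = 12
M1 = 4, M2 = 3
y1 = 4^(-1) mod 3 = 1
y2 = 3^(-1) mod 4 = 3
x = (0×4×1 + 3×3×3) mod 12 = 3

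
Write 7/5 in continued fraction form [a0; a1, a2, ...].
[1; 2, 2]

Euclidean algorithm steps:
7 = 1 × 5 + 2
5 = 2 × 2 + 1
2 = 2 × 1 + 0
Continued fraction: [1; 2, 2]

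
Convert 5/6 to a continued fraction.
[0; 1, 5]

Euclidean algorithm steps:
5 = 0 × 6 + 5
6 = 1 × 5 + 1
5 = 5 × 1 + 0
Continued fraction: [0; 1, 5]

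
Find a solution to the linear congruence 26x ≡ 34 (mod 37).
x ≡ 7 (mod 37)

gcd(26, 37) = 1, which divides 34, so solutions exist.
Find 26^(-1) mod 37 by the extended Euclidean algorithm:
37 = 1 × 26 + 11  ⟹  11 = (1)·37 + (-1)·26
26 = 2 × 11 + 4  ⟹  4 = (-2)·37 + (3)·26
11 = 2 × 4 + 3  ⟹  3 = (5)·37 + (-7)·26
4 = 1 × 3 + 1  ⟹  1 = (-7)·37 + (10)·26
So (10)·26 ≡ 1 (mod 37), i.e. 26^(-1) ≡ 10 (mod 37).
x ≡ 10 × 34 = 340 ≡ 7 (mod 37).
Check: 26 × 7 = 182 ≡ 34 (mod 37).
Unique solution: x ≡ 7 (mod 37)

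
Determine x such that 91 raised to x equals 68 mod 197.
119

Baby-step giant-step with step n = ⌈√197⌉ = 15.
Baby steps 91^j mod 197 (j:value) for j=0..14: 0:1, 1:91, 2:7, 3:46, 4:49, 5:125, 6:146, 7:87, 8:37, 9:18, 10:62, 11:126, 12:40, 13:94, 14:83.
Giant-step multiplier: 91^(-15) ≡ 91^(196-15) = 91^181 ≡ 50 (mod 197).
Giant steps γ_i = 68·50^i mod 197: γ_0=68, γ_1=51, γ_2=186, γ_3=41, γ_4=80, γ_5=60, γ_6=45, γ_7=83 (in table at j=14).
x = i·n + j = 7·15 + 14 = 119.
Check: 91^119 ≡ 68 (mod 197).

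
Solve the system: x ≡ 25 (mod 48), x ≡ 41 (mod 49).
1609

Using Chinese Remainder Theorem:
M = 48 × 49 = 2352
M1 = 49, M2 = 48
y1 = 49^(-1) mod 48 = 1
y2 = 48^(-1) mod 49 = 48
x = (25×49×1 + 41×48×48) mod 2352 = 1609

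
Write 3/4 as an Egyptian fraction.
1/2 + 1/4

Greedy algorithm:
3/4: ceiling(4/3) = 2, use 1/2
1/4: ceiling(4/1) = 4, use 1/4
Result: 3/4 = 1/2 + 1/4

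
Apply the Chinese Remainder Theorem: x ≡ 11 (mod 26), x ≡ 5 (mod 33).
401

Using Chinese Remainder Theorem:
M = 26 × 33 = 858
M1 = 33, M2 = 26
y1 = 33^(-1) mod 26 = 15
y2 = 26^(-1) mod 33 = 14
x = (11×33×15 + 5×26×14) mod 858 = 401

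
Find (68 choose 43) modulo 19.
18

Using Lucas' theorem:
Write n=68 and k=43 in base 19:
n in base 19: [3, 11]
k in base 19: [2, 5]
C(68,43) mod 19 = ∏ C(n_i, k_i) mod 19
Digit binomials (mod 19): C(3,2) = 3; C(11,5) = 462 ≡ 6
Product: 3 × 6 = 18 ≡ 18 (mod 19)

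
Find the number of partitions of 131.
5964539504

p(n) counts ways to write n as a sum of positive integers (order ignored).
Euler's pentagonal recurrence: p(k) = p(k-1) + p(k-2) - p(k-5) - p(k-7) + p(k-12) + p(k-15) - ... (offsets j(3j∓1)/2, signs ++--, p(0)=1, p(<0)=0).
DP table for k = 0..130: p(0)=1, p(1)=1, p(2)=2, p(3)=3, p(4)=5, p(5)=7, p(6)=11, p(7)=15, p(8)=22, p(9)=30, p(10)=42, p(11)=56, p(12)=77, p(13)=101, p(14)=135, p(15)=176, p(16)=231, p(17)=297, p(18)=385, p(19)=490, p(20)=627, p(21)=792, p(22)=1002, p(23)=1255, p(24)=1575, p(25)=1958, p(26)=2436, p(27)=3010, p(28)=3718, p(29)=4565, p(30)=5604, p(31)=6842, p(32)=8349, p(33)=10143, p(34)=12310, p(35)=14883, p(36)=17977, p(37)=21637, p(38)=26015, p(39)=31185, p(40)=37338, p(41)=44583, p(42)=53174, p(43)=63261, p(44)=75175, p(45)=89134, p(46)=105558, p(47)=124754, p(48)=147273, p(49)=173525, p(50)=204226, p(51)=239943, p(52)=281589, p(53)=329931, p(54)=386155, p(55)=451276, p(56)=526823, p(57)=614154, p(58)=715220, p(59)=831820, p(60)=966467, p(61)=1121505, p(62)=1300156, p(63)=1505499, p(64)=1741630, p(65)=2012558, p(66)=2323520, p(67)=2679689, p(68)=3087735, p(69)=3554345, p(70)=4087968, p(71)=4697205, p(72)=5392783, p(73)=6185689, p(74)=7089500, p(75)=8118264, p(76)=9289091, p(77)=10619863, p(78)=12132164, p(79)=13848650, p(80)=15796476, p(81)=18004327, p(82)=20506255, p(83)=23338469, p(84)=26543660, p(85)=30167357, p(86)=34262962, p(87)=38887673, p(88)=44108109, p(89)=49995925, p(90)=56634173, p(91)=64112359, p(92)=72533807, p(93)=82010177, p(94)=92669720, p(95)=104651419, p(96)=118114304, p(97)=133230930, p(98)=150198136, p(99)=169229875, p(100)=190569292, p(101)=214481126, p(102)=241265379, p(103)=271248950, p(104)=304801365, p(105)=342325709, p(106)=384276336, p(107)=431149389, p(108)=483502844, p(109)=541946240, p(110)=607163746, p(111)=679903203, p(112)=761002156, p(113)=851376628, p(114)=952050665, p(115)=1064144451, p(116)=1188908248, p(117)=1327710076, p(118)=1482074143, p(119)=1653668665, p(120)=1844349560, p(121)=2056148051, p(122)=2291320912, p(123)=2552338241, p(124)=2841940500, p(125)=3163127352, p(126)=3519222692, p(127)=3913864295, p(128)=4351078600, p(129)=4835271870, p(130)=5371315400.
Final step: p(131) = p(130) + p(129) - p(126) - p(124) + p(119) + p(116) - p(109) - p(105) + p(96) + p(91) - p(80) - p(74) + p(61) + p(54) - p(39) - p(31) + p(14) + p(5)
= 5371315400 + 4835271870 - 3519222692 - 2841940500 + 1653668665 + 1188908248 - 541946240 - 342325709 + 118114304 + 64112359 - 15796476 - 7089500 + 1121505 + 386155 - 31185 - 6842 + 135 + 7
= 5964539504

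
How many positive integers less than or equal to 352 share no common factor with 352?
160

352 = 2^5 × 11
φ(n) = n × ∏(1 - 1/p) for each prime p dividing n
φ(352) = 352 × (1 - 1/2) × (1 - 1/11) = 160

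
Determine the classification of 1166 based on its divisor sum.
deficient

Proper divisors of 1166: sum = 1 + 2 + 11 + 22 + 53 + 106 + 583 = 778
Since 778 < 1166, 1166 is deficient.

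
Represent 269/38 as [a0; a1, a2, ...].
[7; 12, 1, 2]

Euclidean algorithm steps:
269 = 7 × 38 + 3
38 = 12 × 3 + 2
3 = 1 × 2 + 1
2 = 2 × 1 + 0
Continued fraction: [7; 12, 1, 2]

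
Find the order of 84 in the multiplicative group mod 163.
81

163 is prime, so ord(84) divides φ(163) = 162.
Divisors of 162: 1, 2, 3, 6, 9, 18, 27, 54, 81, 162.
Repeated squaring: 84^1 ≡ 84, 84^2 ≡ 47, 84^4 ≡ 90, 84^8 ≡ 113, 84^16 ≡ 55, 84^32 ≡ 91, 84^64 ≡ 131, 84^128 ≡ 46 (mod 163).
Test 84^d mod 163 for each divisor d in increasing order:
84^1 ≡ 84
84^2 ≡ 47
84^3 = 84^2·84^1 ≡ 36
84^6 = 84^4·84^2 ≡ 155
84^9 = 84^8·84^1 ≡ 38
84^18 = 84^16·84^2 ≡ 140
84^27 = 84^16·84^8·84^2·84^1 ≡ 104
84^54 = 84^32·84^16·84^4·84^2 ≡ 58
84^81 = 84^64·84^16·84^1 ≡ 1  ← first divisor giving 1
The order is 81.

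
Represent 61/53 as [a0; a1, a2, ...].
[1; 6, 1, 1, 1, 2]

Euclidean algorithm steps:
61 = 1 × 53 + 8
53 = 6 × 8 + 5
8 = 1 × 5 + 3
5 = 1 × 3 + 2
3 = 1 × 2 + 1
2 = 2 × 1 + 0
Continued fraction: [1; 6, 1, 1, 1, 2]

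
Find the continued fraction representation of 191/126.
[1; 1, 1, 15, 4]

Euclidean algorithm steps:
191 = 1 × 126 + 65
126 = 1 × 65 + 61
65 = 1 × 61 + 4
61 = 15 × 4 + 1
4 = 4 × 1 + 0
Continued fraction: [1; 1, 1, 15, 4]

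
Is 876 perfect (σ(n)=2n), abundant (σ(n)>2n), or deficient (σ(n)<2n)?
abundant

Proper divisors of 876: sum = 1 + 2 + 3 + 4 + 6 + 12 + 73 + 146 + 219 + 292 + 438 = 1196
Since 1196 > 876, 876 is abundant.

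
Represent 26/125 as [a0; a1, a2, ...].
[0; 4, 1, 4, 5]

Euclidean algorithm steps:
26 = 0 × 125 + 26
125 = 4 × 26 + 21
26 = 1 × 21 + 5
21 = 4 × 5 + 1
5 = 5 × 1 + 0
Continued fraction: [0; 4, 1, 4, 5]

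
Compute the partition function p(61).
1121505

p(n) counts ways to write n as a sum of positive integers (order ignored).
Euler's pentagonal recurrence: p(k) = p(k-1) + p(k-2) - p(k-5) - p(k-7) + p(k-12) + p(k-15) - ... (offsets j(3j∓1)/2, signs ++--, p(0)=1, p(<0)=0).
DP table for k = 0..60: p(0)=1, p(1)=1, p(2)=2, p(3)=3, p(4)=5, p(5)=7, p(6)=11, p(7)=15, p(8)=22, p(9)=30, p(10)=42, p(11)=56, p(12)=77, p(13)=101, p(14)=135, p(15)=176, p(16)=231, p(17)=297, p(18)=385, p(19)=490, p(20)=627, p(21)=792, p(22)=1002, p(23)=1255, p(24)=1575, p(25)=1958, p(26)=2436, p(27)=3010, p(28)=3718, p(29)=4565, p(30)=5604, p(31)=6842, p(32)=8349, p(33)=10143, p(34)=12310, p(35)=14883, p(36)=17977, p(37)=21637, p(38)=26015, p(39)=31185, p(40)=37338, p(41)=44583, p(42)=53174, p(43)=63261, p(44)=75175, p(45)=89134, p(46)=105558, p(47)=124754, p(48)=147273, p(49)=173525, p(50)=204226, p(51)=239943, p(52)=281589, p(53)=329931, p(54)=386155, p(55)=451276, p(56)=526823, p(57)=614154, p(58)=715220, p(59)=831820, p(60)=966467.
Final step: p(61) = p(60) + p(59) - p(56) - p(54) + p(49) + p(46) - p(39) - p(35) + p(26) + p(21) - p(10) - p(4)
= 966467 + 831820 - 526823 - 386155 + 173525 + 105558 - 31185 - 14883 + 2436 + 792 - 42 - 5
= 1121505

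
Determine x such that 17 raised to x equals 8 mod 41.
6

Baby-step giant-step with step n = ⌈√41⌉ = 7.
Baby steps 17^j mod 41 (j:value) for j=0..6: 0:1, 1:17, 2:2, 3:34, 4:4, 5:27, 6:8.
h = 8 is already in the table at j=6, so x = 6.
Check: 17^6 ≡ 8 (mod 41).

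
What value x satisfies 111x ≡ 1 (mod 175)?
41

gcd(111, 175) = 1, so the inverse exists.
Extended Euclidean algorithm on (175, 111):
175 = 1 × 111 + 64  ⟹  64 = (1)·175 + (-1)·111
111 = 1 × 64 + 47  ⟹  47 = (-1)·175 + (2)·111
64 = 1 × 47 + 17  ⟹  17 = (2)·175 + (-3)·111
47 = 2 × 17 + 13  ⟹  13 = (-5)·175 + (8)·111
17 = 1 × 13 + 4  ⟹  4 = (7)·175 + (-11)·111
13 = 3 × 4 + 1  ⟹  1 = (-26)·175 + (41)·111
So (41)·111 ≡ 1 (mod 175), i.e. 111^(-1) ≡ 41 (mod 175).
Check: 111 × 41 = 4551 ≡ 1 (mod 175)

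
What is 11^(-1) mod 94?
77

gcd(11, 94) = 1, so the inverse exists.
Extended Euclidean algorithm on (94, 11):
94 = 8 × 11 + 6  ⟹  6 = (1)·94 + (-8)·11
11 = 1 × 6 + 5  ⟹  5 = (-1)·94 + (9)·11
6 = 1 × 5 + 1  ⟹  1 = (2)·94 + (-17)·11
So (-17)·11 ≡ 1 (mod 94), i.e. 11^(-1) ≡ -17 ≡ 77 (mod 94).
Check: 11 × 77 = 847 ≡ 1 (mod 94)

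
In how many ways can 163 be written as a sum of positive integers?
142798995930

p(n) counts ways to write n as a sum of positive integers (order ignored).
Euler's pentagonal recurrence: p(k) = p(k-1) + p(k-2) - p(k-5) - p(k-7) + p(k-12) + p(k-15) - ... (offsets j(3j∓1)/2, signs ++--, p(0)=1, p(<0)=0).
DP table for k = 0..162: p(0)=1, p(1)=1, p(2)=2, p(3)=3, p(4)=5, p(5)=7, p(6)=11, p(7)=15, p(8)=22, p(9)=30, p(10)=42, p(11)=56, p(12)=77, p(13)=101, p(14)=135, p(15)=176, p(16)=231, p(17)=297, p(18)=385, p(19)=490, p(20)=627, p(21)=792, p(22)=1002, p(23)=1255, p(24)=1575, p(25)=1958, p(26)=2436, p(27)=3010, p(28)=3718, p(29)=4565, p(30)=5604, p(31)=6842, p(32)=8349, p(33)=10143, p(34)=12310, p(35)=14883, p(36)=17977, p(37)=21637, p(38)=26015, p(39)=31185, p(40)=37338, p(41)=44583, p(42)=53174, p(43)=63261, p(44)=75175, p(45)=89134, p(46)=105558, p(47)=124754, p(48)=147273, p(49)=173525, p(50)=204226, p(51)=239943, p(52)=281589, p(53)=329931, p(54)=386155, p(55)=451276, p(56)=526823, p(57)=614154, p(58)=715220, p(59)=831820, p(60)=966467, p(61)=1121505, p(62)=1300156, p(63)=1505499, p(64)=1741630, p(65)=2012558, p(66)=2323520, p(67)=2679689, p(68)=3087735, p(69)=3554345, p(70)=4087968, p(71)=4697205, p(72)=5392783, p(73)=6185689, p(74)=7089500, p(75)=8118264, p(76)=9289091, p(77)=10619863, p(78)=12132164, p(79)=13848650, p(80)=15796476, p(81)=18004327, p(82)=20506255, p(83)=23338469, p(84)=26543660, p(85)=30167357, p(86)=34262962, p(87)=38887673, p(88)=44108109, p(89)=49995925, p(90)=56634173, p(91)=64112359, p(92)=72533807, p(93)=82010177, p(94)=92669720, p(95)=104651419, p(96)=118114304, p(97)=133230930, p(98)=150198136, p(99)=169229875, p(100)=190569292, p(101)=214481126, p(102)=241265379, p(103)=271248950, p(104)=304801365, p(105)=342325709, p(106)=384276336, p(107)=431149389, p(108)=483502844, p(109)=541946240, p(110)=607163746, p(111)=679903203, p(112)=761002156, p(113)=851376628, p(114)=952050665, p(115)=1064144451, p(116)=1188908248, p(117)=1327710076, p(118)=1482074143, p(119)=1653668665, p(120)=1844349560, p(121)=2056148051, p(122)=2291320912, p(123)=2552338241, p(124)=2841940500, p(125)=3163127352, p(126)=3519222692, p(127)=3913864295, p(128)=4351078600, p(129)=4835271870, p(130)=5371315400, p(131)=5964539504, p(132)=6620830889, p(133)=7346629512, p(134)=8149040695, p(135)=9035836076, p(136)=10015581680, p(137)=11097645016, p(138)=12292341831, p(139)=13610949895, p(140)=15065878135, p(141)=16670689208, p(142)=18440293320, p(143)=20390982757, p(144)=22540654445, p(145)=24908858009, p(146)=27517052599, p(147)=30388671978, p(148)=33549419497, p(149)=37027355200, p(150)=40853235313, p(151)=45060624582, p(152)=49686288421, p(153)=54770336324, p(154)=60356673280, p(155)=66493182097, p(156)=73232243759, p(157)=80630964769, p(158)=88751778802, p(159)=97662728555, p(160)=107438159466, p(161)=118159068427, p(162)=129913904637.
Final step: p(163) = p(162) + p(161) - p(158) - p(156) + p(151) + p(148) - p(141) - p(137) + p(128) + p(123) - p(112) - p(106) + p(93) + p(86) - p(71) - p(63) + p(46) + p(37) - p(18) - p(8)
= 129913904637 + 118159068427 - 88751778802 - 73232243759 + 45060624582 + 33549419497 - 16670689208 - 11097645016 + 4351078600 + 2552338241 - 761002156 - 384276336 + 82010177 + 34262962 - 4697205 - 1505499 + 105558 + 21637 - 385 - 22
= 142798995930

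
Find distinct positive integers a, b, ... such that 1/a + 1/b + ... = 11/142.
1/13 + 1/1846

Greedy algorithm:
11/142: ceiling(142/11) = 13, use 1/13
1/1846: ceiling(1846/1) = 1846, use 1/1846
Result: 11/142 = 1/13 + 1/1846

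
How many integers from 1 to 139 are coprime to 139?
138

139 = 139
φ(n) = n × ∏(1 - 1/p) for each prime p dividing n
φ(139) = 139 × (1 - 1/139) = 138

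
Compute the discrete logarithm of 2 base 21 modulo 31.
6

Baby-step giant-step with step n = ⌈√31⌉ = 6.
Baby steps 21^j mod 31 (j:value) for j=0..5: 0:1, 1:21, 2:7, 3:23, 4:18, 5:6.
Giant-step multiplier: 21^(-6) ≡ 21^(30-6) = 21^24 ≡ 16 (mod 31).
Giant steps γ_i = 2·16^i mod 31: γ_0=2, γ_1=1 (in table at j=0).
x = i·n + j = 1·6 + 0 = 6.
Check: 21^6 ≡ 2 (mod 31).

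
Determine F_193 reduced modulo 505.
13

Matrix identity: Q^n = [[F_(n+1), F_n], [F_n, F_(n-1)]] with Q = [[1,1],[1,0]].
n = 193 = 11000001₂. Square-and-multiply, entries mod 505:
Q^1 = [[1,1],[1,0]]
Q^3 = (Q^1)²·Q = [[3,2],[2,1]]
Q^6 = (Q^3)² = [[13,8],[8,5]]
Q^12 = (Q^6)² = [[233,144],[144,89]]
Q^24 = (Q^12)² = [[285,413],[413,377]]
Q^48 = (Q^24)² = [[304,201],[201,103]]
Q^96 = (Q^48)² = [[2,502],[502,5]]
Q^193 = (Q^96)²·Q = [[497,13],[13,484]]
F_193 mod 505 = Q^193[0][1] = 13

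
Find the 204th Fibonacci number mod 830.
478

Matrix identity: Q^n = [[F_(n+1), F_n], [F_n, F_(n-1)]] with Q = [[1,1],[1,0]].
n = 204 = 11001100₂. Square-and-multiply, entries mod 830:
Q^1 = [[1,1],[1,0]]
Q^3 = (Q^1)²·Q = [[3,2],[2,1]]
Q^6 = (Q^3)² = [[13,8],[8,5]]
Q^12 = (Q^6)² = [[233,144],[144,89]]
Q^25 = (Q^12)²·Q = [[213,325],[325,718]]
Q^51 = (Q^25)²·Q = [[389,764],[764,455]]
Q^102 = (Q^51)² = [[467,736],[736,561]]
Q^204 = (Q^102)² = [[335,478],[478,687]]
F_204 mod 830 = Q^204[0][1] = 478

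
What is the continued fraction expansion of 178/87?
[2; 21, 1, 3]

Euclidean algorithm steps:
178 = 2 × 87 + 4
87 = 21 × 4 + 3
4 = 1 × 3 + 1
3 = 3 × 1 + 0
Continued fraction: [2; 21, 1, 3]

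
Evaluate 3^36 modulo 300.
21

Repeated squaring. Binary of 36 = 100100.
3^1 ≡ 3 (mod 300); 3^2 ≡ 9 (mod 300); 3^4 ≡ 81 (mod 300); 3^8 ≡ 261 (mod 300); 3^16 ≡ 21 (mod 300); 3^32 ≡ 141 (mod 300)
3^36 = 3^4 × 3^32 ≡ 21 (mod 300)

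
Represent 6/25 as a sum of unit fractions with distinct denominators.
1/5 + 1/25

Greedy algorithm:
6/25: ceiling(25/6) = 5, use 1/5
1/25: ceiling(25/1) = 25, use 1/25
Result: 6/25 = 1/5 + 1/25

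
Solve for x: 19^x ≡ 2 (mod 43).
39

Baby-step giant-step with step n = ⌈√43⌉ = 7.
Baby steps 19^j mod 43 (j:value) for j=0..6: 0:1, 1:19, 2:17, 3:22, 4:31, 5:30, 6:11.
Giant-step multiplier: 19^(-7) ≡ 19^(42-7) = 19^35 ≡ 7 (mod 43).
Giant steps γ_i = 2·7^i mod 43: γ_0=2, γ_1=14, γ_2=12, γ_3=41, γ_4=29, γ_5=31 (in table at j=4).
x = i·n + j = 5·7 + 4 = 39.
Check: 19^39 ≡ 2 (mod 43).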